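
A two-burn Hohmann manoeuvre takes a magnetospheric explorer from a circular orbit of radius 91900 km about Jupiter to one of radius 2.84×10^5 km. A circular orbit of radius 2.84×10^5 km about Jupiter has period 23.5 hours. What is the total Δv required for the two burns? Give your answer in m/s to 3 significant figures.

From Kepler's third law T² = 4π²r³/μ at r = 2.84×10^5 km, T = 23.5 hours = 23.5 × 3600 s = 84600 s: μ = 4π²r³/T² = 1.26350×10^8 km³/s².
Transfer-ellipse semi-major axis a_t = (r₁ + r₂)/2 = (91900 + 2.840×10^5)/2 = 1.8795×10^5 km.
Circular speed at r₁: v₁ = √(μ/r₁) = √(1.26350×10^8/91900) = 37.08 km/s.
Transfer-orbit speed at r₁ (v² = μ(2/r − 1/a)): v_p = √[μ(2/r₁ − 1/a_t)] = 45.58 km/s.
First burn Δv₁ = |v_p − v₁| = 8.500 km/s.
At r₂, v₂ = √(μ/r₂) = 21.092 km/s.
Transfer-orbit speed at r₂: v_a = √[μ(2/r₂ − 1/a_t)] = 14.749 km/s.
Second burn Δv₂ = |v₂ − v_a| = 6.343 km/s.
Δv = Δv₁ + Δv₂ = 8.500 + 6.343 = 14.84 km/s.

Δv = 14800 m/s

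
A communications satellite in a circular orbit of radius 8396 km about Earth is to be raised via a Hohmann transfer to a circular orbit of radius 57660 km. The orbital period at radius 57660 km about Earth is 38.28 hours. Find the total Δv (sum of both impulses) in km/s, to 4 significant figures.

Δv = 3.517 km/s

From Kepler's third law T² = 4π²r³/μ at r = 57660 km, T = 38.28 hours = 38.28 × 3600 s = 1.37808×10^5 s: μ = 4π²r³/T² = 3.98506×10^5 km³/s².
The Hohmann ellipse has a_t = (r₁ + r₂)/2 = 33028 km.
At r₁ the circular-orbit speed is v₁ = √(μ/r₁) = 6.889397 km/s.
Transfer-orbit speed at r₁ (v² = μ(2/r − 1/a)): v_p = √[μ(2/r₁ − 1/a_t)] = 9.102849 km/s.
First burn Δv₁ = |v_p − v₁| = 2.2135 km/s.
At r₂, v₂ = √(μ/r₂) = 2.6289364 km/s.
Transfer-orbit speed at r₂: v_a = √[μ(2/r₂ − 1/a_t)] = 1.3254860 km/s.
Second burn Δv₂ = |v₂ − v_a| = 1.3035 km/s.
Δv = Δv₁ + Δv₂ = 2.2135 + 1.3035 = 3.517 km/s.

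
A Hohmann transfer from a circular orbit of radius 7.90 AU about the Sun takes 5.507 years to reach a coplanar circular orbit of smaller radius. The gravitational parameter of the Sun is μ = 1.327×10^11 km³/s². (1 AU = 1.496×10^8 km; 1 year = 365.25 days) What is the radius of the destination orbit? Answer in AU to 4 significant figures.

In km: r₁ = 7.90 × 1.496×10^8 = 1.18184×10^9 km.
Transfer time t = 5.507 years × 365.25 × 86400 s = 1.737877032×10^8 s, and t = π√(a_t³/μ).
So a_t = (μ t²/π²)^(1/3) = (1.327×10^11 × (1.737877032×10^8)² / π²)^(1/3) = 7.4052×10^8 km.
Since a_t = (r₁ + r₂)/2, r₂ = 2a_t − r₁ = 2×7.4052×10^8 − 1.18184×10^9 = 2.992×10^8 km.
In AU: r₂ = 2.992×10^8 / 1.496×10^8 = 2.000 AU.

r₂ = 2.000 AU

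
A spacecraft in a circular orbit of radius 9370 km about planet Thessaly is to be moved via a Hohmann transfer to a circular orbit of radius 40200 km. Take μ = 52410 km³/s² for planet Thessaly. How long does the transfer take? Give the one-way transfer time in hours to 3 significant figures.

The Hohmann ellipse has a_t = (r₁ + r₂)/2 = 24785 km.
Half the transfer-orbit period gives t = π√(a_t³/μ) = 53550 s.
Converting: 53550 s ÷ 3600 s/hour = 14.9 hours.

t = 14.9 hours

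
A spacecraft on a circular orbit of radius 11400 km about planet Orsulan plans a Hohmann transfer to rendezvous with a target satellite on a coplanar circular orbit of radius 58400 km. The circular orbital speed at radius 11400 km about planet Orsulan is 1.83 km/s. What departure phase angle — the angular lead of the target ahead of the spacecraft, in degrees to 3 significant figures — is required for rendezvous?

φ = 96.8°

From the circular-orbit relation v² = μ/r at r = 11400 km: μ = v²r = (1.83)² × 11400 = 38177.5 km³/s².
Transfer-ellipse semi-major axis a_t = (r₁ + r₂)/2 = (11400 + 58400)/2 = 34900 km.
The half-period of the transfer ellipse is t = π√(a_t³/μ) = 1.04830×10^5 s.
Target angular speed ω₂ = √(μ/r₂³) = 1.38447×10^-5 rad/s.
Angle swept by the target during transfer: ω₂·t = 1.45134 rad = 83.16°.
The spacecraft traverses 180° on the transfer ellipse, so the target must lead by 180° − 83.16° = 96.8°.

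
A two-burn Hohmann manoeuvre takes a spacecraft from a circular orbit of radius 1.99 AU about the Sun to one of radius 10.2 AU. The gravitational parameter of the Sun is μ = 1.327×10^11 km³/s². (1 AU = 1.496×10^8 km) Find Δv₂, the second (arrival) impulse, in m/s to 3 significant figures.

Δv₂ = 4000 m/s

In km: r₁ = 1.99 × 1.496×10^8 = 2.97704×10^8 km; r₂ = 10.2 × 1.496×10^8 = 1.52592×10^9 km.
Transfer-ellipse semi-major axis a_t = (r₁ + r₂)/2 = (2.97704×10^8 + 1.52592×10^9)/2 = 9.11812×10^8 km.
Circular speed at r = 1.52592×10^9 km: v_c = √(μ/r) = 9.3254 km/s.
Vis-viva on the transfer ellipse at r = 1.52592×10^9 km gives v_t = √[μ(2/r − 1/a_t)] = 5.3286 km/s.
Δv₂ = |v_t − v_c| = |5.3286 − 9.3254| = 3.997 km/s.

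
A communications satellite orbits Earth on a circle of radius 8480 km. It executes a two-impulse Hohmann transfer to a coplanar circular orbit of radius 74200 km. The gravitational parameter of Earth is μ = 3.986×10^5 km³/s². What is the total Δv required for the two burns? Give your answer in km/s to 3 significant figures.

Transfer-ellipse semi-major axis a_t = (r₁ + r₂)/2 = (8480 + 74200)/2 = 41340 km.
At r₁ the circular-orbit speed is v₁ = √(μ/r₁) = 6.856 km/s.
Transfer-orbit speed at r₁ (v² = μ(2/r − 1/a)): v_p = √[μ(2/r₁ − 1/a_t)] = 9.185 km/s.
First burn Δv₁ = |v_p − v₁| = 2.329 km/s.
Circular speed at r₂: v₂ = √(μ/r₂) = 2.318 km/s.
Transfer-orbit speed at r₂: v_a = √[μ(2/r₂ − 1/a_t)] = 1.050 km/s.
Second burn Δv₂ = |v₂ − v_a| = 1.268 km/s.
Δv = Δv₁ + Δv₂ = 2.329 + 1.268 = 3.597 km/s.

Δv = 3.60 km/s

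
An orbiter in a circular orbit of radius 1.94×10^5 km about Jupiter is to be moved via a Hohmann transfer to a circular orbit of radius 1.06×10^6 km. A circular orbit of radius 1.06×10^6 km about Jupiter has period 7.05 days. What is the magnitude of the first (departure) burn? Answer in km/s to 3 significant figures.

Δv₁ = 7.67 km/s

From Kepler's third law T² = 4π²r³/μ at r = 1.06×10^6 km, T = 7.05 days = 7.05 × 86400 s = 6.0912×10^5 s: μ = 4π²r³/T² = 1.26728×10^8 km³/s².
Transfer-ellipse semi-major axis a_t = (r₁ + r₂)/2 = (1.940×10^5 + 1.060×10^6)/2 = 6.270×10^5 km.
On the circular orbit at r = 1.940×10^5 km, v_c = √(μ/r) = 25.5585 km/s.
Transfer-orbit speed at the same r (vis-viva, a = a_t): v_t = √[μ(2/r − 1/a_t)] = 33.2318 km/s.
Δv₁ = |v_t − v_c| = |33.2318 − 25.5585| = 7.673 km/s.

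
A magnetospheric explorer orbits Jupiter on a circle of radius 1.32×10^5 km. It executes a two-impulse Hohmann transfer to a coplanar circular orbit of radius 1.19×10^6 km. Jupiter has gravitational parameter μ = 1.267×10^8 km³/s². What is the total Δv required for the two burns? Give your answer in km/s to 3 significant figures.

Δv = 16.3 km/s

Semi-major axis of the transfer orbit: a_t = (1.320×10^5 + 1.190×10^6)/2 = 6.610×10^5 km.
Circular speed at r₁: v₁ = √(μ/r₁) = √(1.267×10^8/1.320×10^5) = 30.98 km/s.
On the transfer ellipse at r₁, vis-viva gives v_p = √[μ(2/r₁ − 1/a_t)] = 41.57 km/s.
First burn Δv₁ = |v_p − v₁| = 10.59 km/s.
Circular speed at r₂: v₂ = √(μ/r₂) = 10.318 km/s.
Transfer-orbit speed at r₂: v_a = √[μ(2/r₂ − 1/a_t)] = 4.6111 km/s.
Second burn Δv₂ = |v₂ − v_a| = 5.707 km/s.
Total Δv = Δv₁ + Δv₂ = 16.30 km/s.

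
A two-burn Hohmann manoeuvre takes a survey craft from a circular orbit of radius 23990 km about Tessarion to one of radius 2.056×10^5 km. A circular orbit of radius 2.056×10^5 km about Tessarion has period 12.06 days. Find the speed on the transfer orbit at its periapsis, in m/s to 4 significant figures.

From Kepler's third law T² = 4π²r³/μ at r = 2.056×10^5 km, T = 12.06 days = 12.06 × 86400 s = 1.041984×10^6 s: μ = 4π²r³/T² = 3.16014×10^5 km³/s².
The Hohmann ellipse has a_t = (r₁ + r₂)/2 = 1.14795×10^5 km.
The periapsis of the transfer ellipse is at r = 23990 km.
Applying v² = μ(2/r − 1/a_t): v = 4.857 km/s.

v = 4857 m/s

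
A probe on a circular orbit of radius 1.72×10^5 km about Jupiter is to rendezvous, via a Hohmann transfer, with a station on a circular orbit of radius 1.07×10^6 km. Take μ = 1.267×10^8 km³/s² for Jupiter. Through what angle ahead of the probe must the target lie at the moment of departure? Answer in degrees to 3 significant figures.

Transfer-ellipse semi-major axis a_t = (r₁ + r₂)/2 = (1.720×10^5 + 1.070×10^6)/2 = 6.210×10^5 km.
The half-period of the transfer ellipse is t = π√(a_t³/μ) = 1.36584×10^5 s.
Target angular speed ω₂ = √(μ/r₂³) = 1.01698×10^-5 rad/s.
Angle swept by the target during transfer: ω₂·t = 1.38903 rad = 79.59°.
Arrival is 180° from departure on the ellipse, so φ = 180° − 79.59° = 100°.

φ = 100°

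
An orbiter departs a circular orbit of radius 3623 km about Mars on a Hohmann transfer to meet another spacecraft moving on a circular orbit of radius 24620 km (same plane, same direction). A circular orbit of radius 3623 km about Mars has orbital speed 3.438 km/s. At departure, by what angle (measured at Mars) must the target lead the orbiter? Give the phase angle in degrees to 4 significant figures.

φ = 101.8°

From the circular-orbit relation v² = μ/r at r = 3623 km: μ = v²r = (3.438)² × 3623 = 42823.3 km³/s².
Semi-major axis of the transfer orbit: a_t = (3623 + 24620)/2 = 14121.5 km.
Transfer time t = π√(a_t³/μ) = 25476 s.
Target angular speed ω₂ = √(μ/r₂³) = 5.3568×10^-5 rad/s.
Angle swept by the target during transfer: ω₂·t = 1.3647 rad = 78.19°.
Arrival is 180° from departure on the ellipse, so φ = 180° − 78.19° = 101.8°.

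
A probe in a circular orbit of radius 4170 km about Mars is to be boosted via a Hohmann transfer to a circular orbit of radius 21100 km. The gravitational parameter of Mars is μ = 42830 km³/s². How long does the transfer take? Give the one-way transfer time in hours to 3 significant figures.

t = 5.99 hours

Transfer-ellipse semi-major axis a_t = (r₁ + r₂)/2 = (4170 + 21100)/2 = 12635 km.
By Kepler's third law the transfer-orbit period is T = 2π√(a_t³/μ), so t = T/2 = 21560 s.
Converting: 21560 s ÷ 3600 s/hour = 5.99 hours.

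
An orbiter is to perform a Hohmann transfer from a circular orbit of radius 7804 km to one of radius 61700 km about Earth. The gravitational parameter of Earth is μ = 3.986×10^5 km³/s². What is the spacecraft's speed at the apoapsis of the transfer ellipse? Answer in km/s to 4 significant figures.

v = 1.204 km/s

Semi-major axis of the transfer orbit: a_t = (7804 + 61700)/2 = 34752 km.
The apoapsis of the transfer ellipse is at r = 61700 km.
Applying v² = μ(2/r − 1/a_t): v = 1.204 km/s.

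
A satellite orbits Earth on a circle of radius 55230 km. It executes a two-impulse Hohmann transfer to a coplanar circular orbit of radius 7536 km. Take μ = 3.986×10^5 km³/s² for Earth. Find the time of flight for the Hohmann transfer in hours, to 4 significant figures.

t = 7.685 hours

Transfer-ellipse semi-major axis a_t = (r₁ + r₂)/2 = (55230 + 7536)/2 = 31383 km.
Transfer time t = π√(a_t³/μ) = π√((31383)³ / 3.986×10^5) = 27665 s.
Converting: 27665 s ÷ 3600 s/hour = 7.685 hours.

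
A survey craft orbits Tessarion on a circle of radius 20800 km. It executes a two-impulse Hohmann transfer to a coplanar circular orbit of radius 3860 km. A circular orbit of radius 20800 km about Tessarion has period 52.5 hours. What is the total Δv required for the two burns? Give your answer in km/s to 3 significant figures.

Δv = 0.784 km/s

From Kepler's third law T² = 4π²r³/μ at r = 20800 km, T = 52.5 hours = 52.5 × 3600 s = 1.890×10^5 s: μ = 4π²r³/T² = 9945.49 km³/s².
Semi-major axis of the transfer orbit: a_t = (20800 + 3860)/2 = 12330 km.
Circular speed at r₁: v₁ = √(μ/r₁) = √(9945.49/20800) = 0.6914828 km/s.
On the transfer ellipse at r₁, v² = μ(2/r − 1/a) gives v_a = √[μ(2/r₁ − 1/a_t)] = 0.3868954 km/s.
First burn Δv₁ = |v_a − v₁| = 0.304587 km/s.
At r₂, v₂ = √(μ/r₂) = 1.605164 km/s.
Transfer-orbit speed at r₂: v_p = √[μ(2/r₂ − 1/a_t)] = 2.084825 km/s.
Second burn Δv₂ = |v₂ − v_p| = 0.479661 km/s.
Total Δv = Δv₁ + Δv₂ = 0.7842 km/s.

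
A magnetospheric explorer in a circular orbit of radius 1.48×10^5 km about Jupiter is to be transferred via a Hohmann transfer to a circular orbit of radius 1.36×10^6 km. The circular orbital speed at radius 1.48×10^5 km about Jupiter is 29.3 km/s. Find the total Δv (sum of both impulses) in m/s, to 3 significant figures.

Δv = 15400 m/s

From the circular-orbit relation v² = μ/r at r = 1.48×10^5 km: μ = v²r = (29.3)² × 1.48×10^5 = 1.27057×10^8 km³/s².
Transfer-ellipse semi-major axis a_t = (r₁ + r₂)/2 = (1.480×10^5 + 1.360×10^6)/2 = 7.540×10^5 km.
Circular speed at r₁: v₁ = √(μ/r₁) = √(1.27057×10^8/1.480×10^5) = 29.30 km/s.
On the transfer ellipse at r₁, vis-viva gives v_p = √[μ(2/r₁ − 1/a_t)] = 39.35 km/s.
First burn Δv₁ = |v_p − v₁| = 10.05 km/s.
At r₂, v₂ = √(μ/r₂) = 9.6656 km/s.
Transfer-orbit speed at r₂: v_a = √[μ(2/r₂ − 1/a_t)] = 4.2823 km/s.
Second burn Δv₂ = |v₂ − v_a| = 5.383 km/s.
Δv = Δv₁ + Δv₂ = 10.05 + 5.383 = 15.43 km/s.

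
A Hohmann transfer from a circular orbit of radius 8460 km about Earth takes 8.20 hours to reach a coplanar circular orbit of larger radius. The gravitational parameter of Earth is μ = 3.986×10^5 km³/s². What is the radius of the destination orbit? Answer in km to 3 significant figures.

r₂ = 57100 km

Transfer time t = 8.20 hours = 29520 s, and t = π√(a_t³/μ).
So a_t = (μ t²/π²)^(1/3) = (3.986×10^5 × (29520)² / π²)^(1/3) = 32771 km.
Since a_t = (r₁ + r₂)/2, r₂ = 2a_t − r₁ = 2×32771 − 8460 = 57082 km.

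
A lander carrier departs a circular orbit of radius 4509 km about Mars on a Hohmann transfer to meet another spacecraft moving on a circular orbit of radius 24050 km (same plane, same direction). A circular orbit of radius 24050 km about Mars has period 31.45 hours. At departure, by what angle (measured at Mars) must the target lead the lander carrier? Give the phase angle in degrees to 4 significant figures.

φ = 97.65°

From Kepler's third law T² = 4π²r³/μ at r = 24050 km, T = 31.45 hours = 31.45 × 3600 s = 1.1322×10^5 s: μ = 4π²r³/T² = 42840.9 km³/s².
Transfer-ellipse semi-major axis a_t = (r₁ + r₂)/2 = (4509 + 24050)/2 = 14279.5 km.
Transfer time t = π√(a_t³/μ) = 25899 s.
The target's mean motion on its circular orbit is ω₂ = √(μ/r₂³) = 5.5495×10^-5 rad/s.
Angle swept by the target during transfer: ω₂·t = 1.4373 rad = 82.35°.
Arrival is 180° from departure on the ellipse, so φ = 180° − 82.35° = 97.65°.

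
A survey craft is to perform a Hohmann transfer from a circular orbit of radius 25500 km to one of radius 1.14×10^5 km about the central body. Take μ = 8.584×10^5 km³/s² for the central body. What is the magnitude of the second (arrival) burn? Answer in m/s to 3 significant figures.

Δv₂ = 1080 m/s

The Hohmann ellipse has a_t = (r₁ + r₂)/2 = 69750 km.
Circular speed at r = 1.140×10^5 km: v_c = √(μ/r) = 2.744 km/s.
Vis-viva on the transfer ellipse at r = 1.140×10^5 km gives v_t = √[μ(2/r − 1/a_t)] = 1.659 km/s.
Δv₂ = |v_t − v_c| = |1.659 − 2.744| = 1.085 km/s.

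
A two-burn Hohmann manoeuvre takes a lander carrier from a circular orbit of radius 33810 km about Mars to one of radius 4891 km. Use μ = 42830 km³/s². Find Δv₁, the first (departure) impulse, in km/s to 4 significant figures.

Δv₁ = 0.5597 km/s

Semi-major axis of the transfer orbit: a_t = (33810 + 4891)/2 = 19350.5 km.
On the circular orbit at r = 33810 km, v_c = √(μ/r) = 1.12552 km/s.
Transfer-orbit speed at the same r (vis-viva, a = a_t): v_t = √[μ(2/r − 1/a_t)] = 0.565854 km/s.
Δv₁ = |v_t − v_c| = |0.565854 − 1.12552| = 0.5597 km/s.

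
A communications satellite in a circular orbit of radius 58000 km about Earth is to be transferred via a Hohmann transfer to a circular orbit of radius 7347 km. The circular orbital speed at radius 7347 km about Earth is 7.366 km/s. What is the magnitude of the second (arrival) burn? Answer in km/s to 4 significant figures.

From the circular-orbit relation v² = μ/r at r = 7347 km: μ = v²r = (7.366)² × 7347 = 3.98633×10^5 km³/s².
Semi-major axis of the transfer orbit: a_t = (58000 + 7347)/2 = 32673.5 km.
Circular speed at r = 7347 km: v_c = √(μ/r) = 7.366 km/s.
Transfer-orbit speed at the same r (vis-viva, a = a_t): v_t = √[μ(2/r − 1/a_t)] = 9.814 km/s.
Δv₂ = |v_t − v_c| = |9.814 − 7.366| = 2.448 km/s.

Δv₂ = 2.448 km/s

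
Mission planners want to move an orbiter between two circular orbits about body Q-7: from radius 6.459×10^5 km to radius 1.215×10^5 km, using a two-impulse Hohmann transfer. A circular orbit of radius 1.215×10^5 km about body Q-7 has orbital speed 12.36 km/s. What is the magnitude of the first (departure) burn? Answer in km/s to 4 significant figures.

From the circular-orbit relation v² = μ/r at r = 1.215×10^5 km: μ = v²r = (12.36)² × 1.215×10^5 = 1.85615×10^7 km³/s².
Semi-major axis of the transfer orbit: a_t = (6.459×10^5 + 1.215×10^5)/2 = 3.837×10^5 km.
On the circular orbit at r = 6.459×10^5 km, v_c = √(μ/r) = 5.361 km/s.
Vis-viva on the transfer ellipse at r = 6.459×10^5 km gives v_t = √[μ(2/r − 1/a_t)] = 3.017 km/s.
Δv₁ = |v_t − v_c| = |3.017 − 5.361| = 2.344 km/s.

Δv₁ = 2.344 km/s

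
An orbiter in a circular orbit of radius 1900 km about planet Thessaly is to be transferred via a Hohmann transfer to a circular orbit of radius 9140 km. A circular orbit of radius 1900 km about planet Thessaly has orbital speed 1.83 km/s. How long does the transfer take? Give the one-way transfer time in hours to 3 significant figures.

t = 4.49 hours

From the circular-orbit relation v² = μ/r at r = 1900 km: μ = v²r = (1.83)² × 1900 = 6362.91 km³/s².
The Hohmann ellipse has a_t = (r₁ + r₂)/2 = 5520 km.
By Kepler's third law the transfer-orbit period is T = 2π√(a_t³/μ), so t = T/2 = 16150 s.
Converting: 16150 s ÷ 3600 s/hour = 4.49 hours.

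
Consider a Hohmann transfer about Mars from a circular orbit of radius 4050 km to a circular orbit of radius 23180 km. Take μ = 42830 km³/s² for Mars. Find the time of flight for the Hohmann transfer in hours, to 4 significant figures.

t = 6.699 hours

Semi-major axis of the transfer orbit: a_t = (4050 + 23180)/2 = 13615 km.
Half the transfer-orbit period gives t = π√(a_t³/μ) = 24116 s.
Converting: 24116 s ÷ 3600 s/hour = 6.699 hours.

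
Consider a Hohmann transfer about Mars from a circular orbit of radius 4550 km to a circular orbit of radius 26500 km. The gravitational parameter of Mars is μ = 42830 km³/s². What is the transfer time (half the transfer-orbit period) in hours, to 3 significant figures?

t = 8.16 hours

Semi-major axis of the transfer orbit: a_t = (4550 + 26500)/2 = 15525 km.
By Kepler's third law the transfer-orbit period is T = 2π√(a_t³/μ), so t = T/2 = 29360 s.
Converting: 29360 s ÷ 3600 s/hour = 8.16 hours.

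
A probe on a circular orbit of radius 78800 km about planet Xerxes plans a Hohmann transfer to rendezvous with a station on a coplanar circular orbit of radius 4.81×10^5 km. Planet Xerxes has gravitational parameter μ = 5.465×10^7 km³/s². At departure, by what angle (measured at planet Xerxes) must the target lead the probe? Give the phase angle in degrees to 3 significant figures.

Transfer-ellipse semi-major axis a_t = (r₁ + r₂)/2 = (78800 + 4.810×10^5)/2 = 2.799×10^5 km.
Transfer time t = π√(a_t³/μ) = 62930.2 s.
The target's mean motion on its circular orbit is ω₂ = √(μ/r₂³) = 2.21604×10^-5 rad/s.
Angle swept by the target during transfer: ω₂·t = 1.3946 rad = 79.90°.
Arrival is 180° from departure on the ellipse, so φ = 180° − 79.90° = 100°.

φ = 100°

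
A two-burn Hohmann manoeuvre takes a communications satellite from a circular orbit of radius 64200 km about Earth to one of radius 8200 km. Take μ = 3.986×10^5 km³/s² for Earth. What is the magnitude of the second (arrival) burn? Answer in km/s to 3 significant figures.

Δv₂ = 2.31 km/s

The Hohmann ellipse has a_t = (r₁ + r₂)/2 = 36200 km.
Circular speed at r = 8200 km: v_c = √(μ/r) = 6.972 km/s.
Transfer-orbit speed at the same r (vis-viva, a = a_t): v_t = √[μ(2/r − 1/a_t)] = 9.285 km/s.
Δv₂ = |v_t − v_c| = |9.285 − 6.972| = 2.313 km/s.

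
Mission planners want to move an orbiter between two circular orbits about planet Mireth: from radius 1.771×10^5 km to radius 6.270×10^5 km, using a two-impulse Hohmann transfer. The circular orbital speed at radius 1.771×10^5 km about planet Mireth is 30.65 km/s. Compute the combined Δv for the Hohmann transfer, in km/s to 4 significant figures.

Δv = 13.10 km/s

From the circular-orbit relation v² = μ/r at r = 1.771×10^5 km: μ = v²r = (30.65)² × 1.771×10^5 = 1.66372×10^8 km³/s².
Transfer-ellipse semi-major axis a_t = (r₁ + r₂)/2 = (1.771×10^5 + 6.270×10^5)/2 = 4.0205×10^5 km.
At r₁ the circular-orbit speed is v₁ = √(μ/r₁) = 30.650 km/s.
Transfer-orbit speed at r₁ (vis-viva equation): v_p = √[μ(2/r₁ − 1/a_t)] = 38.276 km/s.
First burn Δv₁ = |v_p − v₁| = 7.626 km/s.
At r₂, v₂ = √(μ/r₂) = 16.289 km/s.
Transfer-orbit speed at r₂: v_a = √[μ(2/r₂ − 1/a_t)] = 10.811 km/s.
Second burn Δv₂ = |v₂ − v_a| = 5.478 km/s.
Δv = Δv₁ + Δv₂ = 7.626 + 5.478 = 13.10 km/s.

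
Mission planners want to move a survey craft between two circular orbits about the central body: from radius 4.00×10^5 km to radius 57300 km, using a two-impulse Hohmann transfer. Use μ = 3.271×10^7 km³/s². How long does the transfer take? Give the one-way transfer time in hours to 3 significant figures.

t = 16.7 hours

The Hohmann ellipse has a_t = (r₁ + r₂)/2 = 2.2865×10^5 km.
By Kepler's third law the transfer-orbit period is T = 2π√(a_t³/μ), so t = T/2 = 60060 s.
Converting: 60060 s ÷ 3600 s/hour = 16.7 hours.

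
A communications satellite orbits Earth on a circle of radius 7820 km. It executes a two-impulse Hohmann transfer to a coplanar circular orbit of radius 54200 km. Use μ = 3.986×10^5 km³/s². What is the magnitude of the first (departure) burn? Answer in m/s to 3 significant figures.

Δv₁ = 2300 m/s

The Hohmann ellipse has a_t = (r₁ + r₂)/2 = 31010 km.
On the circular orbit at r = 7820 km, v_c = √(μ/r) = 7.1395 km/s.
Transfer-orbit speed at the same r (vis-viva, a = a_t): v_t = √[μ(2/r − 1/a_t)] = 9.4387 km/s.
Δv₁ = |v_t − v_c| = |9.4387 − 7.1395| = 2.299 km/s.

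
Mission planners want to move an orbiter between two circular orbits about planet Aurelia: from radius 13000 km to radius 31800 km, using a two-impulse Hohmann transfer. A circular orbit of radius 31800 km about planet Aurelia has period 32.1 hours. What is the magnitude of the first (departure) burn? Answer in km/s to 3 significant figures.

Δv₁ = 0.518 km/s

From Kepler's third law T² = 4π²r³/μ at r = 31800 km, T = 32.1 hours = 32.1 × 3600 s = 1.1556×10^5 s: μ = 4π²r³/T² = 95066.2 km³/s².
The Hohmann ellipse has a_t = (r₁ + r₂)/2 = 22400 km.
Circular speed at r = 13000 km: v_c = √(μ/r) = 2.7042 km/s.
Transfer-orbit speed at the same r (vis-viva, a = a_t): v_t = √[μ(2/r − 1/a_t)] = 3.2220 km/s.
Δv₁ = |v_t − v_c| = |3.2220 − 2.7042| = 0.5178 km/s.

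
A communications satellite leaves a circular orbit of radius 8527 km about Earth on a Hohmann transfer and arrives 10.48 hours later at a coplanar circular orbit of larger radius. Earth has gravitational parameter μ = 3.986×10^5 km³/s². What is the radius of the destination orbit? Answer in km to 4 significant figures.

Transfer time t = 10.48 hours = 37728 s, and t = π√(a_t³/μ).
So a_t = (μ t²/π²)^(1/3) = (3.986×10^5 × (37728)² / π²)^(1/3) = 38594 km.
Since a_t = (r₁ + r₂)/2, r₂ = 2a_t − r₁ = 2×38594 − 8527 = 68661 km.

r₂ = 68660 km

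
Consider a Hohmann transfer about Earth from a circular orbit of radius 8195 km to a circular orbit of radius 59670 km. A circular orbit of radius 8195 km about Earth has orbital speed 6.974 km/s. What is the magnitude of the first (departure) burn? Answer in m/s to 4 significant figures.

Δv₁ = 2274 m/s

From the circular-orbit relation v² = μ/r at r = 8195 km: μ = v²r = (6.974)² × 8195 = 3.98578×10^5 km³/s².
Transfer-ellipse semi-major axis a_t = (r₁ + r₂)/2 = (8195 + 59670)/2 = 33932.5 km.
On the circular orbit at r = 8195 km, v_c = √(μ/r) = 6.974 km/s.
Transfer-orbit speed at the same r (vis-viva, a = a_t): v_t = √[μ(2/r − 1/a_t)] = 9.248 km/s.
Δv₁ = |v_t − v_c| = |9.248 − 6.974| = 2.274 km/s.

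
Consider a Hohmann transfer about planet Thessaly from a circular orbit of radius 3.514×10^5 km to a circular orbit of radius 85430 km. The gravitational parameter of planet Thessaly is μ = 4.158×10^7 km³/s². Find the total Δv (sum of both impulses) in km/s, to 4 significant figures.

Δv = 9.996 km/s

The Hohmann ellipse has a_t = (r₁ + r₂)/2 = 2.18415×10^5 km.
At r₁ the circular-orbit speed is v₁ = √(μ/r₁) = 10.8778 km/s.
Transfer-orbit speed at r₁ (vis-viva equation): v_a = √[μ(2/r₁ − 1/a_t)] = 6.80308 km/s.
First burn Δv₁ = |v_a − v₁| = 4.0747 km/s.
Circular speed at r₂: v₂ = √(μ/r₂) = 22.0616 km/s.
Transfer-orbit speed at r₂: v_p = √[μ(2/r₂ − 1/a_t)] = 27.9832 km/s.
Second burn Δv₂ = |v₂ − v_p| = 5.9216 km/s.
Total Δv = Δv₁ + Δv₂ = 9.996 km/s.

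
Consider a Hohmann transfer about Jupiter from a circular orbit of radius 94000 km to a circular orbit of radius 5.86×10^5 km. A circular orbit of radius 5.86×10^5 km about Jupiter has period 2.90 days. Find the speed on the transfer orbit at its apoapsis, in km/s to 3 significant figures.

From Kepler's third law T² = 4π²r³/μ at r = 5.86×10^5 km, T = 2.90 days = 2.90 × 86400 s = 2.5056×10^5 s: μ = 4π²r³/T² = 1.26540×10^8 km³/s².
Semi-major axis of the transfer orbit: a_t = (94000 + 5.860×10^5)/2 = 3.400×10^5 km.
The apoapsis of the transfer ellipse is at r = 5.860×10^5 km.
Applying v² = μ(2/r − 1/a_t): v = 7.727 km/s.

v = 7.73 km/s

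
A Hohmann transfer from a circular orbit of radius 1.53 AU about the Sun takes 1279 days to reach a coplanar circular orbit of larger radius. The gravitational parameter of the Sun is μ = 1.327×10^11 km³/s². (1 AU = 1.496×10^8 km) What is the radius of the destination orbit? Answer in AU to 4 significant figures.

r₂ = 5.791 AU

In km: r₁ = 1.53 × 1.496×10^8 = 2.28888×10^8 km.
Transfer time t = 1279 days = 1.105056×10^8 s, and t = π√(a_t³/μ).
So a_t = (μ t²/π²)^(1/3) = (1.327×10^11 × (1.105056×10^8)² / π²)^(1/3) = 5.4758×10^8 km.
Since a_t = (r₁ + r₂)/2, r₂ = 2a_t − r₁ = 2×5.4758×10^8 − 2.28888×10^8 = 8.66272×10^8 km.
In AU: r₂ = 8.66272×10^8 / 1.496×10^8 = 5.791 AU.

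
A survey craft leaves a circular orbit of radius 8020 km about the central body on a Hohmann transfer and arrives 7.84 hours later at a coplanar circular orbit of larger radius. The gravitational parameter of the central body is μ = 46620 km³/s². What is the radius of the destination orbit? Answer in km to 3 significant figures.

Transfer time t = 7.84 hours = 28224 s, and t = π√(a_t³/μ).
So a_t = (μ t²/π²)^(1/3) = (46620 × (28224)² / π²)^(1/3) = 15554 km.
Since a_t = (r₁ + r₂)/2, r₂ = 2a_t − r₁ = 2×15554 − 8020 = 23088 km.

r₂ = 23100 km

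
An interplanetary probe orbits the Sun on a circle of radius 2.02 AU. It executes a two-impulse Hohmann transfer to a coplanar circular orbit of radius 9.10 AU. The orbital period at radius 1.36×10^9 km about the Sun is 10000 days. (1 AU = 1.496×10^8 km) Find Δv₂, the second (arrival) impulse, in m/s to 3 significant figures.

Δv₂ = 3930 m/s

From Kepler's third law T² = 4π²r³/μ at r = 1.36×10^9 km, T = 10000 days = 10000 × 86400 s = 8.640×10^8 s: μ = 4π²r³/T² = 1.33030×10^11 km³/s².
In km: r₁ = 2.02 × 1.496×10^8 = 3.02192×10^8 km; r₂ = 9.10 × 1.496×10^8 = 1.36136×10^9 km.
Semi-major axis of the transfer orbit: a_t = (3.02192×10^8 + 1.36136×10^9)/2 = 8.31776×10^8 km.
Circular speed at r = 1.36136×10^9 km: v_c = √(μ/r) = 9.885 km/s.
Transfer-orbit speed at the same r (vis-viva, a = a_t): v_t = √[μ(2/r − 1/a_t)] = 5.958 km/s.
Δv₂ = |v_t − v_c| = |5.958 − 9.885| = 3.927 km/s.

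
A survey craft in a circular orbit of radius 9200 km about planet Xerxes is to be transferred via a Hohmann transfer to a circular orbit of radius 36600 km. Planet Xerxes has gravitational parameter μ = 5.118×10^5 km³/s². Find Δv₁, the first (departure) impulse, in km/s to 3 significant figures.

Δv₁ = 1.97 km/s

Semi-major axis of the transfer orbit: a_t = (9200 + 36600)/2 = 22900 km.
Circular speed at r = 9200 km: v_c = √(μ/r) = 7.4586 km/s.
Transfer-orbit speed at the same r (vis-viva, a = a_t): v_t = √[μ(2/r − 1/a_t)] = 9.4293 km/s.
Δv₁ = |v_t − v_c| = |9.4293 − 7.4586| = 1.971 km/s.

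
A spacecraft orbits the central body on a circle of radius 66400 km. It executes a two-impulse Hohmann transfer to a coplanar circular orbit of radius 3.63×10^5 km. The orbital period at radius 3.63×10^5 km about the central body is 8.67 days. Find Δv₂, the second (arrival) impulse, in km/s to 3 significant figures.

Δv₂ = 1.35 km/s

From Kepler's third law T² = 4π²r³/μ at r = 3.63×10^5 km, T = 8.67 days = 8.67 × 86400 s = 7.49088×10^5 s: μ = 4π²r³/T² = 3.36522×10^6 km³/s².
The Hohmann ellipse has a_t = (r₁ + r₂)/2 = 2.147×10^5 km.
Circular speed at r = 3.630×10^5 km: v_c = √(μ/r) = 3.045 km/s.
Vis-viva on the transfer ellipse at r = 3.630×10^5 km gives v_t = √[μ(2/r − 1/a_t)] = 1.693 km/s.
Δv₂ = |v_t − v_c| = |1.693 − 3.045| = 1.352 km/s.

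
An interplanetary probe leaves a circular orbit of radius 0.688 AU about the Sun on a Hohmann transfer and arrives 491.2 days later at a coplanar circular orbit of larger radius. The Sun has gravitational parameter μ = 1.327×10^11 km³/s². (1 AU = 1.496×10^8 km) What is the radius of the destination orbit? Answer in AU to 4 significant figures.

In km: r₁ = 0.688 × 1.496×10^8 = 1.029248×10^8 km.
Transfer time t = 491.2 days = 4.243968×10^7 s, and t = π√(a_t³/μ).
So a_t = (μ t²/π²)^(1/3) = (1.327×10^11 × (4.243968×10^7)² / π²)^(1/3) = 2.8932×10^8 km.
Since a_t = (r₁ + r₂)/2, r₂ = 2a_t − r₁ = 2×2.8932×10^8 − 1.029248×10^8 = 4.757152×10^8 km.
In AU: r₂ = 4.757152×10^8 / 1.496×10^8 = 3.180 AU.

r₂ = 3.180 AU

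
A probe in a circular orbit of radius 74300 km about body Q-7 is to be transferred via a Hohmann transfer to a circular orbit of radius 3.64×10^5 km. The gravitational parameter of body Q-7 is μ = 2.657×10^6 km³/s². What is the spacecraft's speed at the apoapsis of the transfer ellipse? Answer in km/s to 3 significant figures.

v = 1.57 km/s

Transfer-ellipse semi-major axis a_t = (r₁ + r₂)/2 = (74300 + 3.640×10^5)/2 = 2.1915×10^5 km.
The apoapsis of the transfer ellipse is at r = 3.640×10^5 km.
Vis-viva: v = √[μ(2/r − 1/a_t)] = √[2.657×10^6 × (2/3.640×10^5 − 1/2.1915×10^5)] = 1.573 km/s.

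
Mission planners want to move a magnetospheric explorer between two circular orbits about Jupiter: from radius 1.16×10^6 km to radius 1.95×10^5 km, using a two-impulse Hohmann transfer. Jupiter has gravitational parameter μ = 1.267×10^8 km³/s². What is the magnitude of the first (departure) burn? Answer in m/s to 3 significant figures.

Transfer-ellipse semi-major axis a_t = (r₁ + r₂)/2 = (1.160×10^6 + 1.950×10^5)/2 = 6.775×10^5 km.
Circular speed at r = 1.160×10^6 km: v_c = √(μ/r) = 10.451 km/s.
Vis-viva on the transfer ellipse at r = 1.160×10^6 km gives v_t = √[μ(2/r − 1/a_t)] = 5.6069 km/s.
Δv₁ = |v_t − v_c| = |5.6069 − 10.451| = 4.844 km/s.

Δv₁ = 4840 m/s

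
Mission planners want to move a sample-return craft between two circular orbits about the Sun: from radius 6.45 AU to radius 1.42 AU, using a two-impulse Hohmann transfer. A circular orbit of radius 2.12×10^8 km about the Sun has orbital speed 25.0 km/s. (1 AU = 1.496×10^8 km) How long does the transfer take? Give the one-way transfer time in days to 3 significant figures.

From the circular-orbit relation v² = μ/r at r = 2.12×10^8 km: μ = v²r = (25.0)² × 2.12×10^8 = 1.32500×10^11 km³/s².
In km: r₁ = 6.45 × 1.496×10^8 = 9.6492×10^8 km; r₂ = 1.42 × 1.496×10^8 = 2.12432×10^8 km.
Transfer-ellipse semi-major axis a_t = (r₁ + r₂)/2 = (9.6492×10^8 + 2.12432×10^8)/2 = 5.88676×10^8 km.
Half the transfer-orbit period gives t = π√(a_t³/μ) = 1.233×10^8 s.
Converting: 1.233×10^8 s ÷ 86400 s/day = 1430 days.

t = 1430 days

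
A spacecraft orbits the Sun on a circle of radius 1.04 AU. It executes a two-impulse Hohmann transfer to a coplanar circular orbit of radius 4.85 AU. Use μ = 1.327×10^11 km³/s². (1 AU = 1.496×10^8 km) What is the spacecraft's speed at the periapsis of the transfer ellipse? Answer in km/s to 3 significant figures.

In km: r₁ = 1.04 × 1.496×10^8 = 1.55584×10^8 km; r₂ = 4.85 × 1.496×10^8 = 7.2556×10^8 km.
Semi-major axis of the transfer orbit: a_t = (1.55584×10^8 + 7.2556×10^8)/2 = 4.40572×10^8 km.
The periapsis of the transfer ellipse is at r = 1.55584×10^8 km.
From the vis-viva equation, v = √[μ(2/r − 1/a_t)] = 37.48 km/s.

v = 37.5 km/s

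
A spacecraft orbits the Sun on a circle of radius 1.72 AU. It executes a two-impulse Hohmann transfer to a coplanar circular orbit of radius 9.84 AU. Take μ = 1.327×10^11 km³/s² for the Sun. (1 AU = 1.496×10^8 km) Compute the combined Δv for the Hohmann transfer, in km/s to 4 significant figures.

Δv = 11.24 km/s

In km: r₁ = 1.72 × 1.496×10^8 = 2.57312×10^8 km; r₂ = 9.84 × 1.496×10^8 = 1.472064×10^9 km.
The Hohmann ellipse has a_t = (r₁ + r₂)/2 = 8.64688×10^8 km.
At r₁ the circular-orbit speed is v₁ = √(μ/r₁) = 22.7094 km/s.
Transfer-orbit speed at r₁ (vis-viva): v_p = √[μ(2/r₁ − 1/a_t)] = 29.6305 km/s.
First burn Δv₁ = |v_p − v₁| = 6.921 km/s.
At r₂, v₂ = √(μ/r₂) = 9.4945 km/s.
Transfer-orbit speed at r₂: v_a = √[μ(2/r₂ − 1/a_t)] = 5.1793 km/s.
Second burn Δv₂ = |v₂ − v_a| = 4.315 km/s.
Total Δv = Δv₁ + Δv₂ = 11.24 km/s.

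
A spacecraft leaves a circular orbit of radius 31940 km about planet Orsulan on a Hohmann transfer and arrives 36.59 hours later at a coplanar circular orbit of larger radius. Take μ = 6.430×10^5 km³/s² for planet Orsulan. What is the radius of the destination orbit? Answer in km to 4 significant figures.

Transfer time t = 36.59 hours = 1.31724×10^5 s, and t = π√(a_t³/μ).
So a_t = (μ t²/π²)^(1/3) = (6.430×10^5 × (1.31724×10^5)² / π²)^(1/3) = 1.0417×10^5 km.
Since a_t = (r₁ + r₂)/2, r₂ = 2a_t − r₁ = 2×1.0417×10^5 − 31940 = 1.764×10^5 km.

r₂ = 1.764×10^5 km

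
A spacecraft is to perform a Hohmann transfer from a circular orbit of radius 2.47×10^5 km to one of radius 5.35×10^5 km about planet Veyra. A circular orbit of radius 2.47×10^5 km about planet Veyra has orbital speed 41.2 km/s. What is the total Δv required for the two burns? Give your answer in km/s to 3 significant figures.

From the circular-orbit relation v² = μ/r at r = 2.47×10^5 km: μ = v²r = (41.2)² × 2.47×10^5 = 4.19268×10^8 km³/s².
Semi-major axis of the transfer orbit: a_t = (2.470×10^5 + 5.350×10^5)/2 = 3.910×10^5 km.
At r₁ the circular-orbit speed is v₁ = √(μ/r₁) = 41.200 km/s.
Transfer-orbit speed at r₁ (v² = μ(2/r − 1/a)): v_p = √[μ(2/r₁ − 1/a_t)] = 48.193 km/s.
First burn Δv₁ = |v_p − v₁| = 6.993 km/s.
At r₂, v₂ = √(μ/r₂) = 27.994 km/s.
Transfer-orbit speed at r₂: v_a = √[μ(2/r₂ − 1/a_t)] = 22.250 km/s.
Second burn Δv₂ = |v₂ − v_a| = 5.744 km/s.
Total Δv = Δv₁ + Δv₂ = 12.74 km/s.

Δv = 12.7 km/s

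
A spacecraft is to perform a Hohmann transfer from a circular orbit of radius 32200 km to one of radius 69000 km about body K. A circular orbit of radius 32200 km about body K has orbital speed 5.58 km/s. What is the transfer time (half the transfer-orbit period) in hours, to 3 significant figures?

t = 9.92 hours

From the circular-orbit relation v² = μ/r at r = 32200 km: μ = v²r = (5.58)² × 32200 = 1.00259×10^6 km³/s².
Transfer-ellipse semi-major axis a_t = (r₁ + r₂)/2 = (32200 + 69000)/2 = 50600 km.
Transfer time t = π√(a_t³/μ) = π√((50600)³ / 1.00259×10^6) = 35710 s.
Converting: 35710 s ÷ 3600 s/hour = 9.92 hours.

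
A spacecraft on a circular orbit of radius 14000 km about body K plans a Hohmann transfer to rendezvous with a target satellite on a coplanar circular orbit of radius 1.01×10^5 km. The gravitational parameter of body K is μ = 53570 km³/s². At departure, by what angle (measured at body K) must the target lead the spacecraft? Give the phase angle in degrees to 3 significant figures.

Semi-major axis of the transfer orbit: a_t = (14000 + 1.010×10^5)/2 = 57500 km.
Transfer time t = π√(a_t³/μ) = 1.8715×10^5 s.
Target angular speed ω₂ = √(μ/r₂³) = 7.2107×10^-6 rad/s.
Angle swept by the target during transfer: ω₂·t = 1.3495 rad = 77.32°.
Arrival is 180° from departure on the ellipse, so φ = 180° − 77.32° = 103°.

φ = 103°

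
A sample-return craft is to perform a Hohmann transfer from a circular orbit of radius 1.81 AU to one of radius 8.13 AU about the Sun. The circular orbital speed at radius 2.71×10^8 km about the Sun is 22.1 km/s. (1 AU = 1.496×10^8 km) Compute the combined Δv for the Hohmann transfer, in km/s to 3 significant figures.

From the circular-orbit relation v² = μ/r at r = 2.71×10^8 km: μ = v²r = (22.1)² × 2.71×10^8 = 1.32359×10^11 km³/s².
In km: r₁ = 1.81 × 1.496×10^8 = 2.70776×10^8 km; r₂ = 8.13 × 1.496×10^8 = 1.216248×10^9 km.
Semi-major axis of the transfer orbit: a_t = (2.70776×10^8 + 1.216248×10^9)/2 = 7.43512×10^8 km.
At r₁ the circular-orbit speed is v₁ = √(μ/r₁) = 22.10914 km/s.
On the transfer ellipse at r₁, v² = μ(2/r − 1/a) gives v_p = √[μ(2/r₁ − 1/a_t)] = 28.27736 km/s.
First burn Δv₁ = |v_p − v₁| = 6.1682 km/s.
At r₂, v₂ = √(μ/r₂) = 10.432 km/s.
Transfer-orbit speed at r₂: v_a = √[μ(2/r₂ − 1/a_t)] = 6.2955 km/s.
Second burn Δv₂ = |v₂ − v_a| = 4.1365 km/s.
Δv = Δv₁ + Δv₂ = 6.1682 + 4.1365 = 10.30 km/s.

Δv = 10.3 km/s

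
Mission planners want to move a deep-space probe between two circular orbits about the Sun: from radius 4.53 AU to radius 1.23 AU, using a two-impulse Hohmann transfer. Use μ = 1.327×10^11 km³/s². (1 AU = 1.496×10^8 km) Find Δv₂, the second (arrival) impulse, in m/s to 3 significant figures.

Δv₂ = 6830 m/s

In km: r₁ = 4.53 × 1.496×10^8 = 6.77688×10^8 km; r₂ = 1.23 × 1.496×10^8 = 1.84008×10^8 km.
Semi-major axis of the transfer orbit: a_t = (6.77688×10^8 + 1.84008×10^8)/2 = 4.30848×10^8 km.
On the circular orbit at r = 1.84008×10^8 km, v_c = √(μ/r) = 26.855 km/s.
Transfer-orbit speed at the same r (vis-viva, a = a_t): v_t = √[μ(2/r − 1/a_t)] = 33.680 km/s.
Δv₂ = |v_t − v_c| = |33.680 − 26.855| = 6.825 km/s.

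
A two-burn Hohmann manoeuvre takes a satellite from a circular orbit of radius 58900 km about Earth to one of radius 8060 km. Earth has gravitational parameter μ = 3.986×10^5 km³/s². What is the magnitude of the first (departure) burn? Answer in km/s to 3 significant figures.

Transfer-ellipse semi-major axis a_t = (r₁ + r₂)/2 = (58900 + 8060)/2 = 33480 km.
On the circular orbit at r = 58900 km, v_c = √(μ/r) = 2.601 km/s.
Transfer-orbit speed at the same r (vis-viva, a = a_t): v_t = √[μ(2/r − 1/a_t)] = 1.276 km/s.
Δv₁ = |v_t − v_c| = |1.276 − 2.601| = 1.325 km/s.

Δv₁ = 1.33 km/s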